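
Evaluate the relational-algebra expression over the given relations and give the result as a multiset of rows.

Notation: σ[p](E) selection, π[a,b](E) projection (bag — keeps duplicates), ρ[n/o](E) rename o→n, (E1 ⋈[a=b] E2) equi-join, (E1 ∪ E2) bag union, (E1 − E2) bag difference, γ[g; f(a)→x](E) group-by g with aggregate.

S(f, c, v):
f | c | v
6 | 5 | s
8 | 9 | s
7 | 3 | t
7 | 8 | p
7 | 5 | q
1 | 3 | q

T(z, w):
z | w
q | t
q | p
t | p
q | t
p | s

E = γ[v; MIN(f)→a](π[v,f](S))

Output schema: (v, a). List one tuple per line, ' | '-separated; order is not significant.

Stepwise |·|:
  S → 6
  π[v,f](S) → 6
  γ[v; MIN(f)→a](π[v,f](S)) → 4

== RESULT ==
v | a
p | 7
q | 1
s | 6
t | 7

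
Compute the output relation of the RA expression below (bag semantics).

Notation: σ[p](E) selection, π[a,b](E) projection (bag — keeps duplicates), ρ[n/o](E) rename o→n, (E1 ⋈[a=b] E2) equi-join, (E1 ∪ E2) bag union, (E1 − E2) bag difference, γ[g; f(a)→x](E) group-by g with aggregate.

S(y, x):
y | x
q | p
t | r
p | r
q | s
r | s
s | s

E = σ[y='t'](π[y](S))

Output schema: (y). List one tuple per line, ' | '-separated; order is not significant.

Row counts bottom-up:
  S → 6
  π[y](S) → 6
  σ[y='t'](π[y](S)) → 1

== RESULT ==
y
t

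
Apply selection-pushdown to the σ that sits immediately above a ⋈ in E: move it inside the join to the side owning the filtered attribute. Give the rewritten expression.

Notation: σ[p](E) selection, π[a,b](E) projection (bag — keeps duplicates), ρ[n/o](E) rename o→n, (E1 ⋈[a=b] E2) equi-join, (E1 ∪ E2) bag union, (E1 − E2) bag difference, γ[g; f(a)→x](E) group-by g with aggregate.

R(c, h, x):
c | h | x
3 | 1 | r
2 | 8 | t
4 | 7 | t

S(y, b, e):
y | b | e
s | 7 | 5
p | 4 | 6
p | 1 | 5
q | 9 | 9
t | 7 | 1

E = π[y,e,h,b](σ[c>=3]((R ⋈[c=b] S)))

σ filters on c, owned by the left side.
E' = π[y,e,h,b]((σ[c>=3](R) ⋈[c=b] S))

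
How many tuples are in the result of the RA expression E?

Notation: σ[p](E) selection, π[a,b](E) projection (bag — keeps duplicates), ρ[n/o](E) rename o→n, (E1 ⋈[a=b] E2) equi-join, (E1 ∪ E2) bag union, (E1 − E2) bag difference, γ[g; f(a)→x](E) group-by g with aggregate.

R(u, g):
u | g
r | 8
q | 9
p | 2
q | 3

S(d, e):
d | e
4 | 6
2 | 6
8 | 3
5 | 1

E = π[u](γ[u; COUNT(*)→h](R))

Subexpression sizes:
  R → 4
  γ[u; COUNT(*)→h](R) → 3
  π[u](γ[u; COUNT(*)→h](R)) → 3

|E| = 3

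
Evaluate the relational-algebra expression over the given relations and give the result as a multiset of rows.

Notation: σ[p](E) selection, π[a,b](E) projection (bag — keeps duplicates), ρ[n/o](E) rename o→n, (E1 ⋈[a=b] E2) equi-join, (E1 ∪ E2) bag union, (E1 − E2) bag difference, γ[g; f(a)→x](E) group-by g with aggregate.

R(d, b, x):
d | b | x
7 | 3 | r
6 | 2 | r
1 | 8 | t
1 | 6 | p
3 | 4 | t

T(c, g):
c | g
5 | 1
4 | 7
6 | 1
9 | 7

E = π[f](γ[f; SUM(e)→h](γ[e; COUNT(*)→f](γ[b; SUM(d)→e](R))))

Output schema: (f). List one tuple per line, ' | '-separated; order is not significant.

Row counts bottom-up:
  R → 5
  γ[b; SUM(d)→e](R) → 5
  γ[e; COUNT(*)→f](γ[b; SUM(d)→e](R)) → 4
  γ[f; SUM(e)→h](γ[e; COUNT(*)→f](γ[b; SUM(d)→e](R))) → 2
  π[f](γ[f; SUM(e)→h](γ[e; COUNT(*)→f](γ[b; SUM(d)→e](R)))) → 2

== RESULT ==
f
1
2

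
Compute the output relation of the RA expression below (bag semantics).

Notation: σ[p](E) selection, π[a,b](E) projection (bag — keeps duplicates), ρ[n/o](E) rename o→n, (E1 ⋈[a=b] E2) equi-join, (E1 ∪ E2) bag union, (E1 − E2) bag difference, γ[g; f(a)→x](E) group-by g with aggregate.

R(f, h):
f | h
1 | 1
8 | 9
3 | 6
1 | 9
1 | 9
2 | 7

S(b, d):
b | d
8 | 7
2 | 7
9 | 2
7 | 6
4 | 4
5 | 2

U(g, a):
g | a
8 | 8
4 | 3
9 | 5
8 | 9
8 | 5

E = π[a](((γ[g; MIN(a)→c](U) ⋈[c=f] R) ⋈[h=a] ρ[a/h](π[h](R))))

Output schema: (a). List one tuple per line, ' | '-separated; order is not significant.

Stepwise |·|:
  U → 5
  γ[g; MIN(a)→c](U) → 3
  R → 6
  (γ[g; MIN(a)→c](U) ⋈[c=f] R) → 1
  R → 6
  π[h](R) → 6
  ρ[a/h](π[h](R)) → 6
  ((γ[g; MIN(a)→c](U) ⋈[c=f] R) ⋈[h=a] ρ[a/h](π[h](R))) → 1
  π[a](((γ[g; MIN(a)→c](U) ⋈[c=f] R) ⋈[h=a] ρ[a/h](π[h](R)))) → 1

== RESULT ==
a
6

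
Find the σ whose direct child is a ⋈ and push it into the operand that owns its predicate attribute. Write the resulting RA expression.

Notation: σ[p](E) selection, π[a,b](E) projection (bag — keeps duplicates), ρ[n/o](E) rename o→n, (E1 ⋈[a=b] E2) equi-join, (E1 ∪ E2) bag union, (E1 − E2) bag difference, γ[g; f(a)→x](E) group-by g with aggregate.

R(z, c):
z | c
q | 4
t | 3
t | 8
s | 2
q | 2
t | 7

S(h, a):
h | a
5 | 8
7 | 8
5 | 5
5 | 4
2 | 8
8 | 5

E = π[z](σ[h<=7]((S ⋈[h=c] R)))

σ filters on h, owned by the left side.
E' = π[z]((σ[h<=7](S) ⋈[h=c] R))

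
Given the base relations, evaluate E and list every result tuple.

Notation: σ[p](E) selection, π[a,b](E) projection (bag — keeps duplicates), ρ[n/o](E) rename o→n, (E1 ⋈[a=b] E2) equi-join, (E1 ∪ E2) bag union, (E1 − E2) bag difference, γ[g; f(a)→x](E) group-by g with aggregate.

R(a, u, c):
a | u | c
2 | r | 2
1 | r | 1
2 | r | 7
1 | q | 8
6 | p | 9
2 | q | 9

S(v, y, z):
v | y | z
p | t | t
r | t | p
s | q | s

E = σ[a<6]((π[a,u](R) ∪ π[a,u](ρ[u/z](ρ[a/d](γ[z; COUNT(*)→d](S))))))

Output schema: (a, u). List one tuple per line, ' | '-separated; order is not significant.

Row counts bottom-up:
  R → 6
  π[a,u](R) → 6
  S → 3
  γ[z; COUNT(*)→d](S) → 3
  ρ[a/d](γ[z; COUNT(*)→d](S)) → 3
  ρ[u/z](ρ[a/d](γ[z; COUNT(*)→d](S))) → 3
  π[a,u](ρ[u/z](ρ[a/d](γ[z; COUNT(*)→d](S)))) → 3
  (π[a,u](R) ∪ π[a,u](ρ[u/z](ρ[a/d](γ[z; COUNT(*)→d](S))))) → 9
  σ[a<6]((π[a,u](R) ∪ π[a,u](ρ[u/z](ρ[a/d](γ[z; COUNT(*)→d](S)))))) → 8

== RESULT ==
a | u
1 | p
1 | q
1 | r
1 | s
1 | t
2 | q
2 | r
2 | r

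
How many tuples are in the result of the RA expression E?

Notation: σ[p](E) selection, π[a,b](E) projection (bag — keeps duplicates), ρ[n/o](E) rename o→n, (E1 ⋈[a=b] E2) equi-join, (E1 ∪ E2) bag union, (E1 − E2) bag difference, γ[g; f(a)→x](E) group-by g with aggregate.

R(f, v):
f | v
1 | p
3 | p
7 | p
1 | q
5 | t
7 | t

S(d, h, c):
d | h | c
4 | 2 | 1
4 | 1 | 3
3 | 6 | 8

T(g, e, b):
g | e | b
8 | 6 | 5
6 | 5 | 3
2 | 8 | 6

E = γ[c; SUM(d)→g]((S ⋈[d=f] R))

Stepwise |·|:
  S → 3
  R → 6
  (S ⋈[d=f] R) → 1
  γ[c; SUM(d)→g]((S ⋈[d=f] R)) → 1

|E| = 1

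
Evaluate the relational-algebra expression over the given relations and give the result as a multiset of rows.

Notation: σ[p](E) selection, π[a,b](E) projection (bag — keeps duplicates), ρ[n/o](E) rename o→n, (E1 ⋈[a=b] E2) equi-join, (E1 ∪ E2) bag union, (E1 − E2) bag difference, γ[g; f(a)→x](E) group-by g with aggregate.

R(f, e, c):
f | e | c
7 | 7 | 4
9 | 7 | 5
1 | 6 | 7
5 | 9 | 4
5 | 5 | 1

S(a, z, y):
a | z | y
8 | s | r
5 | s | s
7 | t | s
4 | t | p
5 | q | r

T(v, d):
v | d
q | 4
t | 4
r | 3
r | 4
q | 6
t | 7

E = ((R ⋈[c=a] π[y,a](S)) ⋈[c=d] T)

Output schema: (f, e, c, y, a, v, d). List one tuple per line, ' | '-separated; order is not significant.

Stepwise |·|:
  R → 5
  S → 5
  π[y,a](S) → 5
  (R ⋈[c=a] π[y,a](S)) → 5
  T → 6
  ((R ⋈[c=a] π[y,a](S)) ⋈[c=d] T) → 7

== RESULT ==
f | e | c | y | a | v | d
1 | 6 | 7 | s | 7 | t | 7
5 | 9 | 4 | p | 4 | q | 4
5 | 9 | 4 | p | 4 | r | 4
5 | 9 | 4 | p | 4 | t | 4
7 | 7 | 4 | p | 4 | q | 4
7 | 7 | 4 | p | 4 | r | 4
7 | 7 | 4 | p | 4 | t | 4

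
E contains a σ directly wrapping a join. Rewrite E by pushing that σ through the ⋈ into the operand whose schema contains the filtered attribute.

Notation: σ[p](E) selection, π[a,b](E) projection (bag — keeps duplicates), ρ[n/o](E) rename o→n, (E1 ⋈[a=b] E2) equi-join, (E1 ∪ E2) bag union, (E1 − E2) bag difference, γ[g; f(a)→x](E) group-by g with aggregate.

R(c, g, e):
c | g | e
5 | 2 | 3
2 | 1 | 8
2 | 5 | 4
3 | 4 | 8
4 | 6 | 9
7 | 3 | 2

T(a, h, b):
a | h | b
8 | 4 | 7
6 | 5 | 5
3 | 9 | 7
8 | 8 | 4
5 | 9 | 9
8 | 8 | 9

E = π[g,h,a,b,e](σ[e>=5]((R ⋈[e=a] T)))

σ filters on e, owned by the left side.
E' = π[g,h,a,b,e]((σ[e>=5](R) ⋈[e=a] T))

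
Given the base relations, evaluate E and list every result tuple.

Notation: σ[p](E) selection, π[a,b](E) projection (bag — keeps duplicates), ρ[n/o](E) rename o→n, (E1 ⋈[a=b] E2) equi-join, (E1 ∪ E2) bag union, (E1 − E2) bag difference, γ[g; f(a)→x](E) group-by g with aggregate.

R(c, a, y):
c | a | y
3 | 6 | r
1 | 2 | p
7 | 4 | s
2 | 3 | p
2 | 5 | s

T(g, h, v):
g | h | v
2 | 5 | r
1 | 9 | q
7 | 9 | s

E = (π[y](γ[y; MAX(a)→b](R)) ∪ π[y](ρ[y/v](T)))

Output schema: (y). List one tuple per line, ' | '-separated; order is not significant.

Per-node cardinality:
  R → 5
  γ[y; MAX(a)→b](R) → 3
  π[y](γ[y; MAX(a)→b](R)) → 3
  T → 3
  ρ[y/v](T) → 3
  π[y](ρ[y/v](T)) → 3
  (π[y](γ[y; MAX(a)→b](R)) ∪ π[y](ρ[y/v](T))) → 6

== RESULT ==
y
p
q
r
r
s
s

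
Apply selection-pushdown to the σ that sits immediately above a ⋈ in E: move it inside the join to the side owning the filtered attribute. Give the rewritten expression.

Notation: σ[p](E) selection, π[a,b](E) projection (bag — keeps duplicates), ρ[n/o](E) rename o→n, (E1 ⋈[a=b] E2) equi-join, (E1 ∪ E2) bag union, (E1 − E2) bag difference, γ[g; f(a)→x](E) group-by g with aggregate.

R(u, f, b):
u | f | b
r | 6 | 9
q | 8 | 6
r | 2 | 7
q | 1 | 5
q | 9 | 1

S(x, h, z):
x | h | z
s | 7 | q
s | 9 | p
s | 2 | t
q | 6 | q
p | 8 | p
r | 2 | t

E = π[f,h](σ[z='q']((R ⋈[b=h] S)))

σ filters on z, owned by the right side.
E' = π[f,h]((R ⋈[b=h] σ[z='q'](S)))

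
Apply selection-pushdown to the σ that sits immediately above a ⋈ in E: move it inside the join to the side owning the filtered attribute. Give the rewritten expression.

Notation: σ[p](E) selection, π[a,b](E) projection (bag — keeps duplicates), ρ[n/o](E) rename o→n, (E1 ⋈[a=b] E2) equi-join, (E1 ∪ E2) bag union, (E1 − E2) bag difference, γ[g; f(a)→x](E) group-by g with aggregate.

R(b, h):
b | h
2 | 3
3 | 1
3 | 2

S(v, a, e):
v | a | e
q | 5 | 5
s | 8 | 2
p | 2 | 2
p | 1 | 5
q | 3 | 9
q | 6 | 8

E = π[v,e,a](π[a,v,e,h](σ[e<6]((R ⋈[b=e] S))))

σ filters on e, owned by the right side.
E' = π[v,e,a](π[a,v,e,h]((R ⋈[b=e] σ[e<6](S))))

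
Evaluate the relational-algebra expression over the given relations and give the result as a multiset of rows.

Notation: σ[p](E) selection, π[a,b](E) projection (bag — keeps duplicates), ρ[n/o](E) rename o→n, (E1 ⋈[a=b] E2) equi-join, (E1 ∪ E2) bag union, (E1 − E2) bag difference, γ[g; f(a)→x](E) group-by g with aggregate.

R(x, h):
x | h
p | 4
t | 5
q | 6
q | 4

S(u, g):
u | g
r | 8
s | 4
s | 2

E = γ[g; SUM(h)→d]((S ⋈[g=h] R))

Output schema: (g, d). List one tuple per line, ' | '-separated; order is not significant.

Stepwise |·|:
  S → 3
  R → 4
  (S ⋈[g=h] R) → 2
  γ[g; SUM(h)→d]((S ⋈[g=h] R)) → 1

== RESULT ==
g | d
4 | 8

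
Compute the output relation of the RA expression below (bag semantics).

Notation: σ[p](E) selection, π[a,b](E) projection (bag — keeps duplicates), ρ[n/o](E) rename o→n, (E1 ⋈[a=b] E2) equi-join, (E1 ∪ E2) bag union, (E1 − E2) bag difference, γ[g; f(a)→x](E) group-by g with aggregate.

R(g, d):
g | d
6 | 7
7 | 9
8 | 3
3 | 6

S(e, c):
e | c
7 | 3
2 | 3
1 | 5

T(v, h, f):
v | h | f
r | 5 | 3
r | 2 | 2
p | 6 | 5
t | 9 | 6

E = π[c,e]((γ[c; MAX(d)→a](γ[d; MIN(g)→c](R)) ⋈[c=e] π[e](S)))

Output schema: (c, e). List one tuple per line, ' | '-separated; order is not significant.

Subexpression sizes:
  R → 4
  γ[d; MIN(g)→c](R) → 4
  γ[c; MAX(d)→a](γ[d; MIN(g)→c](R)) → 4
  S → 3
  π[e](S) → 3
  (γ[c; MAX(d)→a](γ[d; MIN(g)→c](R)) ⋈[c=e] π[e](S)) → 1
  π[c,e]((γ[c; MAX(d)→a](γ[d; MIN(g)→c](R)) ⋈[c=e] π[e](S))) → 1

== RESULT ==
c | e
7 | 7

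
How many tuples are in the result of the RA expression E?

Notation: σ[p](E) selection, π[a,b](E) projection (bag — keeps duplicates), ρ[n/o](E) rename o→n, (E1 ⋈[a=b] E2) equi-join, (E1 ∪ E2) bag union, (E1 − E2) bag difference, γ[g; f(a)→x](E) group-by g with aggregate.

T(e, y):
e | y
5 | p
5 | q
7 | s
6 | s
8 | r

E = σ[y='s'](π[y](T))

Stepwise |·|:
  T → 5
  π[y](T) → 5
  σ[y='s'](π[y](T)) → 2

|E| = 2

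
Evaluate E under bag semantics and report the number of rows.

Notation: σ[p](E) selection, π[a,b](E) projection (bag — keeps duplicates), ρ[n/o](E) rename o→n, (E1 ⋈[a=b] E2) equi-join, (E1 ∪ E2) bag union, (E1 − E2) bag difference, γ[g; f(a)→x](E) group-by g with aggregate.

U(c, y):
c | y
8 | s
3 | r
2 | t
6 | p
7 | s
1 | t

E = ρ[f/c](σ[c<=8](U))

Stepwise |·|:
  U → 6
  σ[c<=8](U) → 6
  ρ[f/c](σ[c<=8](U)) → 6

|E| = 6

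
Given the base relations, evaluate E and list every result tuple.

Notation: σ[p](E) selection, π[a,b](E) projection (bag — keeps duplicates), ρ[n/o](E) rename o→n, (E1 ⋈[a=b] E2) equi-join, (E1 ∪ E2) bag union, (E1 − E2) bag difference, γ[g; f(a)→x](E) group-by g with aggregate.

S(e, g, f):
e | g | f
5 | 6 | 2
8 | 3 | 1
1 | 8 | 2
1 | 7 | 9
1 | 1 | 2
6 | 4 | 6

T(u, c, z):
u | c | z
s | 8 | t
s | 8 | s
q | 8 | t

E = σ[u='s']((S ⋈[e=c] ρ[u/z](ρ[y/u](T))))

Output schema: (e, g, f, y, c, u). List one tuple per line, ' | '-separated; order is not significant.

Subexpression sizes:
  S → 6
  T → 3
  ρ[y/u](T) → 3
  ρ[u/z](ρ[y/u](T)) → 3
  (S ⋈[e=c] ρ[u/z](ρ[y/u](T))) → 3
  σ[u='s']((S ⋈[e=c] ρ[u/z](ρ[y/u](T)))) → 1

== RESULT ==
e | g | f | y | c | u
8 | 3 | 1 | s | 8 | s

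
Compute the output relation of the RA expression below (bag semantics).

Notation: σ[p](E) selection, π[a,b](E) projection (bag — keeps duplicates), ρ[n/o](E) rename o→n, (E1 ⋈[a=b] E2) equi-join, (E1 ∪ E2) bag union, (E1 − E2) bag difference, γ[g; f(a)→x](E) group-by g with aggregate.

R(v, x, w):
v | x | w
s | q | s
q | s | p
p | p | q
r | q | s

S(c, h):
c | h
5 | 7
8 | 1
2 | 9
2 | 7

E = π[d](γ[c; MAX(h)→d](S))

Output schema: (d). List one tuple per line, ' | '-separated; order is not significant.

Per-node cardinality:
  S → 4
  γ[c; MAX(h)→d](S) → 3
  π[d](γ[c; MAX(h)→d](S)) → 3

== RESULT ==
d
1
7
9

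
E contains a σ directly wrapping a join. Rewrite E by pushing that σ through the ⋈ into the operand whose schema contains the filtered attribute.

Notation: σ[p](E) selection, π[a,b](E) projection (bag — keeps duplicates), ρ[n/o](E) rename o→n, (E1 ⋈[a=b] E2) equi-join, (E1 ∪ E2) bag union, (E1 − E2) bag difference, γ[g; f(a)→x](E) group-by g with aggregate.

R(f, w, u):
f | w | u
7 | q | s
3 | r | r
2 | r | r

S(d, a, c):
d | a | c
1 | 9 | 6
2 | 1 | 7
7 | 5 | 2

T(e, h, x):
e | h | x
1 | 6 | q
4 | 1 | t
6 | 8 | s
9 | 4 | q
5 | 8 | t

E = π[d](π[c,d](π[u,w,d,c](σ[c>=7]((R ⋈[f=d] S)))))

σ filters on c, owned by the right side.
E' = π[d](π[c,d](π[u,w,d,c]((R ⋈[f=d] σ[c>=7](S)))))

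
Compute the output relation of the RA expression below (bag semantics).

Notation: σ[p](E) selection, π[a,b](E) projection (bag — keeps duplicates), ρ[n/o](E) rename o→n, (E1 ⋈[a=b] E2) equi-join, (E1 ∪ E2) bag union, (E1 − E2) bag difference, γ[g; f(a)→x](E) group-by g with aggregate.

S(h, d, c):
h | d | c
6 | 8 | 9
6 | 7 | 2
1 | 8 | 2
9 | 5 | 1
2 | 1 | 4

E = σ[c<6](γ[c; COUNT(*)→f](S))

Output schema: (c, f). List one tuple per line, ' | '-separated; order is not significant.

Row counts bottom-up:
  S → 5
  γ[c; COUNT(*)→f](S) → 4
  σ[c<6](γ[c; COUNT(*)→f](S)) → 3

== RESULT ==
c | f
1 | 1
2 | 2
4 | 1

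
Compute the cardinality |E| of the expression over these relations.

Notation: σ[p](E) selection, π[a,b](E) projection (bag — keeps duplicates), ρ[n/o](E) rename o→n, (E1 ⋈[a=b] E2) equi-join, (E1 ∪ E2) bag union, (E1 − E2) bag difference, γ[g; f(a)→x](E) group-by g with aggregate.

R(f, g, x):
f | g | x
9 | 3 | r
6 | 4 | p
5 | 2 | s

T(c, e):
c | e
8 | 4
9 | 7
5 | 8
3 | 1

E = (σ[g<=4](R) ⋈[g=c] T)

Per-node cardinality:
  R → 3
  σ[g<=4](R) → 3
  T → 4
  (σ[g<=4](R) ⋈[g=c] T) → 1

|E| = 1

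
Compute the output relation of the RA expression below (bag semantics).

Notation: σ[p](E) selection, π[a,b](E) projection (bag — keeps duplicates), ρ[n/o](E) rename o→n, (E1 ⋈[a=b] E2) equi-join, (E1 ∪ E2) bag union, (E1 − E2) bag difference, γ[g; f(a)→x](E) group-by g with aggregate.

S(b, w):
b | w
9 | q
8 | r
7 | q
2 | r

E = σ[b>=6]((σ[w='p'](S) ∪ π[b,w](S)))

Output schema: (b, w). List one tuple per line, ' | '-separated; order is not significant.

Row counts bottom-up:
  S → 4
  σ[w='p'](S) → 0
  S → 4
  π[b,w](S) → 4
  (σ[w='p'](S) ∪ π[b,w](S)) → 4
  σ[b>=6]((σ[w='p'](S) ∪ π[b,w](S))) → 3

== RESULT ==
b | w
7 | q
8 | r
9 | q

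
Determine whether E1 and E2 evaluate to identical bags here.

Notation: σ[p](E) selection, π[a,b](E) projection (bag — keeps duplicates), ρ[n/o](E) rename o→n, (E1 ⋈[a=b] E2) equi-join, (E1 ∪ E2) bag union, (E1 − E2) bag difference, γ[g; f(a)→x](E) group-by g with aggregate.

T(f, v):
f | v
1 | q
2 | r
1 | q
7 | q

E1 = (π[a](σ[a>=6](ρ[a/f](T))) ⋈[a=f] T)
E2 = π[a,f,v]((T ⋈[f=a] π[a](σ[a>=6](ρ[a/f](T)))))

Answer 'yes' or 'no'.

E1 row counts bottom-up:
  T → 4
  ρ[a/f](T) → 4
  σ[a>=6](ρ[a/f](T)) → 1
  π[a](σ[a>=6](ρ[a/f](T))) → 1
  T → 4
  (π[a](σ[a>=6](ρ[a/f](T))) ⋈[a=f] T) → 1
E2 row counts bottom-up:
  T → 4
  T → 4
  ρ[a/f](T) → 4
  σ[a>=6](ρ[a/f](T)) → 1
  π[a](σ[a>=6](ρ[a/f](T))) → 1
  (T ⋈[f=a] π[a](σ[a>=6](ρ[a/f](T)))) → 1
  π[a,f,v]((T ⋈[f=a] π[a](σ[a>=6](ρ[a/f](T))))) → 1

E1 and E2 produce the same multiset:
a | f | v
7 | 7 | q

yes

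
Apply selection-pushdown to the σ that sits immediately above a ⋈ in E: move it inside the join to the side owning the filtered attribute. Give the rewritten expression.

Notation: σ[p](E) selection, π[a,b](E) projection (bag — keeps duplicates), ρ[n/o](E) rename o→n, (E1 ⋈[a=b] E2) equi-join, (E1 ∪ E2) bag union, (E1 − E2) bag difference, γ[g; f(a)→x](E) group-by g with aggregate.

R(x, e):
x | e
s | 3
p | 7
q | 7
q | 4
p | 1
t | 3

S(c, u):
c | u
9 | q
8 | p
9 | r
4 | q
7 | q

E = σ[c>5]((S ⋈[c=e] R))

σ filters on c, owned by the left side.
E' = (σ[c>5](S) ⋈[c=e] R)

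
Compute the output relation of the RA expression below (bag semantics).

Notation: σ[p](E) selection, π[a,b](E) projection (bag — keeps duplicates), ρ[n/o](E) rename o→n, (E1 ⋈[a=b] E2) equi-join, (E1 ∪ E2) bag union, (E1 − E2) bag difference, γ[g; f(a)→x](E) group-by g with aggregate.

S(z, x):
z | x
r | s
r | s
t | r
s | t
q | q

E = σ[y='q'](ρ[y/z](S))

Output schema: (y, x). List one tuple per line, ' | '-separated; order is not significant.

Stepwise |·|:
  S → 5
  ρ[y/z](S) → 5
  σ[y='q'](ρ[y/z](S)) → 1

== RESULT ==
y | x
q | q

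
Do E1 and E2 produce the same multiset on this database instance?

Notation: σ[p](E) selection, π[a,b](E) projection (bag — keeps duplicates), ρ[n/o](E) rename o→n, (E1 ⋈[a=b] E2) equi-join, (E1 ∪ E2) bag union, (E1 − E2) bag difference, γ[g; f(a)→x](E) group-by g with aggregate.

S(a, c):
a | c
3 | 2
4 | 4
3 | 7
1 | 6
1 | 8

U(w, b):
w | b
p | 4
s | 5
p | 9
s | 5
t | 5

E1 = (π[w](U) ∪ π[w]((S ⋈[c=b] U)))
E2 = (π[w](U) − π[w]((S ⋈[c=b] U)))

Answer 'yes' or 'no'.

E1 row counts bottom-up:
  U → 5
  π[w](U) → 5
  S → 5
  U → 5
  (S ⋈[c=b] U) → 1
  π[w]((S ⋈[c=b] U)) → 1
  (π[w](U) ∪ π[w]((S ⋈[c=b] U))) → 6
E2 row counts bottom-up:
  U → 5
  π[w](U) → 5
  S → 5
  U → 5
  (S ⋈[c=b] U) → 1
  π[w]((S ⋈[c=b] U)) → 1
  (π[w](U) − π[w]((S ⋈[c=b] U))) → 4

E1 result:
w
p
p
p
s
s
t
E2 result:
w
p
s
s
t
Witness: ('p',) appears 3× in E1 but 1× in E2.

no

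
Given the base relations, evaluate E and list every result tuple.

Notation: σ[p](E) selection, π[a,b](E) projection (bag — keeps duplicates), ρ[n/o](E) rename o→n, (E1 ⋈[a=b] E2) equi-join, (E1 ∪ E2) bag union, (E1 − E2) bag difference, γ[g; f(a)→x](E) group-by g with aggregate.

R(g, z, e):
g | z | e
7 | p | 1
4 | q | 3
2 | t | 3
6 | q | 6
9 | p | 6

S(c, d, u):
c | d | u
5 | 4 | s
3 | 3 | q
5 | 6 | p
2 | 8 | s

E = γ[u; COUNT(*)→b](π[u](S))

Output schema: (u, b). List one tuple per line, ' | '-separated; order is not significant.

Subexpression sizes:
  S → 4
  π[u](S) → 4
  γ[u; COUNT(*)→b](π[u](S)) → 3

== RESULT ==
u | b
p | 1
q | 1
s | 2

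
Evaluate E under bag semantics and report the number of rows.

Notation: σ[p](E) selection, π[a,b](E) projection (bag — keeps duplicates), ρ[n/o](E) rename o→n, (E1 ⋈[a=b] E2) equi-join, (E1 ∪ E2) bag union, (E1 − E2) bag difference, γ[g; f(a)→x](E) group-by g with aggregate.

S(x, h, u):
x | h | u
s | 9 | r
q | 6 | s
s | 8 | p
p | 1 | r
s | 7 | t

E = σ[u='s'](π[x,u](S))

Stepwise |·|:
  S → 5
  π[x,u](S) → 5
  σ[u='s'](π[x,u](S)) → 1

|E| = 1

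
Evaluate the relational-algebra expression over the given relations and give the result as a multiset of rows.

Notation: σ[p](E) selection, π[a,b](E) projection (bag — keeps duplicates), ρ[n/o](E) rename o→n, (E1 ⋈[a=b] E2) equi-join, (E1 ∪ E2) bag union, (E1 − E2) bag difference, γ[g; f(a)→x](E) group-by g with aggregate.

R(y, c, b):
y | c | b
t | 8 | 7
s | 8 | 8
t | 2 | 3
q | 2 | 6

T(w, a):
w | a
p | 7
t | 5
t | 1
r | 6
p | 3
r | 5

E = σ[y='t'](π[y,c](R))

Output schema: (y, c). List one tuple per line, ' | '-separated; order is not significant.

Row counts bottom-up:
  R → 4
  π[y,c](R) → 4
  σ[y='t'](π[y,c](R)) → 2

== RESULT ==
y | c
t | 2
t | 8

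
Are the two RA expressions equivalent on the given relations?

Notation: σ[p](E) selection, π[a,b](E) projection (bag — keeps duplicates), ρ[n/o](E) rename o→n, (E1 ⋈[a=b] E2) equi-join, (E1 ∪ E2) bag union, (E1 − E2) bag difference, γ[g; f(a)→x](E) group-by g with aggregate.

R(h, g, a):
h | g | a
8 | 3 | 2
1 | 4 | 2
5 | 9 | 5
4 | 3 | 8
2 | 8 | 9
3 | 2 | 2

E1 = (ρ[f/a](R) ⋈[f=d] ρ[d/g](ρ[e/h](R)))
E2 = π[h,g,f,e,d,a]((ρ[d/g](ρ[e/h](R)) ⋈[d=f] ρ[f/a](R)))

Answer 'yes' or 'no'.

E1 subexpression sizes:
  R → 6
  ρ[f/a](R) → 6
  R → 6
  ρ[e/h](R) → 6
  ρ[d/g](ρ[e/h](R)) → 6
  (ρ[f/a](R) ⋈[f=d] ρ[d/g](ρ[e/h](R))) → 5
E2 subexpression sizes:
  R → 6
  ρ[e/h](R) → 6
  ρ[d/g](ρ[e/h](R)) → 6
  R → 6
  ρ[f/a](R) → 6
  (ρ[d/g](ρ[e/h](R)) ⋈[d=f] ρ[f/a](R)) → 5
  π[h,g,f,e,d,a]((ρ[d/g](ρ[e/h](R)) ⋈[d=f] ρ[f/a](R))) → 5

E1 and E2 produce the same multiset:
h | g | f | e | d | a
1 | 4 | 2 | 3 | 2 | 2
2 | 8 | 9 | 5 | 9 | 5
3 | 2 | 2 | 3 | 2 | 2
4 | 3 | 8 | 2 | 8 | 9
8 | 3 | 2 | 3 | 2 | 2

yes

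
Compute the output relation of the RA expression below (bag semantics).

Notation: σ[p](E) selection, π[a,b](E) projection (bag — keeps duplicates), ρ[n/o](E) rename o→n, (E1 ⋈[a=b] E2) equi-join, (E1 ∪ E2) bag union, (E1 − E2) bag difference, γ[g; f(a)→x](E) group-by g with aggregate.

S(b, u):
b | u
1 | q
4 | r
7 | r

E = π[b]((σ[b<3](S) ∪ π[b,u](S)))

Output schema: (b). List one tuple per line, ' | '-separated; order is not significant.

Stepwise |·|:
  S → 3
  σ[b<3](S) → 1
  S → 3
  π[b,u](S) → 3
  (σ[b<3](S) ∪ π[b,u](S)) → 4
  π[b]((σ[b<3](S) ∪ π[b,u](S))) → 4

== RESULT ==
b
1
1
4
7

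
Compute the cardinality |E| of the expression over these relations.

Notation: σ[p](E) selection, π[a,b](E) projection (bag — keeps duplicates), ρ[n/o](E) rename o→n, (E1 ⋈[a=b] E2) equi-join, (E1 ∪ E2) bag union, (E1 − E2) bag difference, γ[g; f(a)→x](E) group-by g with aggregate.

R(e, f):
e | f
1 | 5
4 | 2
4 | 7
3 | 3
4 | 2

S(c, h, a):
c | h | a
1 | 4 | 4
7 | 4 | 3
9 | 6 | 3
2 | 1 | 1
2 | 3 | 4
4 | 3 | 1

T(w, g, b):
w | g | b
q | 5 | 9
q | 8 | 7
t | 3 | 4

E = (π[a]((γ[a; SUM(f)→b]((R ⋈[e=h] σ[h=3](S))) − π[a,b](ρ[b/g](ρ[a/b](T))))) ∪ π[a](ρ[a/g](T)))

Row counts bottom-up:
  R → 5
  S → 6
  σ[h=3](S) → 2
  (R ⋈[e=h] σ[h=3](S)) → 2
  γ[a; SUM(f)→b]((R ⋈[e=h] σ[h=3](S))) → 2
  T → 3
  ρ[a/b](T) → 3
  ρ[b/g](ρ[a/b](T)) → 3
  π[a,b](ρ[b/g](ρ[a/b](T))) → 3
  (γ[a; SUM(f)→b]((R ⋈[e=h] σ[h=3](S))) − π[a,b](ρ[b/g](ρ[a/b](T)))) → 1
  π[a]((γ[a; SUM(f)→b]((R ⋈[e=h] σ[h=3](S))) − π[a,b](ρ[b/g](ρ[a/b](T))))) → 1
  T → 3
  ρ[a/g](T) → 3
  π[a](ρ[a/g](T)) → 3
  (π[a]((γ[a; SUM(f)→b]((R ⋈[e=h] σ[h=3](S))) − π[a,b](ρ[b/g](ρ[a/b](T))))) ∪ π[a](ρ[a/g](T))) → 4

|E| = 4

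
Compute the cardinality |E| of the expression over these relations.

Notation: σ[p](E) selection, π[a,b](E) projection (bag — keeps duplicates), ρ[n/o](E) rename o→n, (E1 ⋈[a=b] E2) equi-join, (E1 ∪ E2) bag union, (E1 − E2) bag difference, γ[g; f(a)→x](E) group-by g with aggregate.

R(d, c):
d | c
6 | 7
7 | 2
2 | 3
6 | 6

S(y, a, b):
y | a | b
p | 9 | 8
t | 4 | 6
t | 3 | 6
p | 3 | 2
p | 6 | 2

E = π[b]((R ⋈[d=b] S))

Stepwise |·|:
  R → 4
  S → 5
  (R ⋈[d=b] S) → 6
  π[b]((R ⋈[d=b] S)) → 6

|E| = 6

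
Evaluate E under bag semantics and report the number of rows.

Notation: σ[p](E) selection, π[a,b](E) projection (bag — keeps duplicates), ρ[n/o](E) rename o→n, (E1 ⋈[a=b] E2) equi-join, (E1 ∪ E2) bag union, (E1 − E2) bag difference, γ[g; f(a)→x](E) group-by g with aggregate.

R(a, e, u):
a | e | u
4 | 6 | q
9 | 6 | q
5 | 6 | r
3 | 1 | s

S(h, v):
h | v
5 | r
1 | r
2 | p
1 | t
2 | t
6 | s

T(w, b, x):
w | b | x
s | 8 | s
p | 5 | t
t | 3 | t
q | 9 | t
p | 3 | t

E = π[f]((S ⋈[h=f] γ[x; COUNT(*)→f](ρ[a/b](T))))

Row counts bottom-up:
  S → 6
  T → 5
  ρ[a/b](T) → 5
  γ[x; COUNT(*)→f](ρ[a/b](T)) → 2
  (S ⋈[h=f] γ[x; COUNT(*)→f](ρ[a/b](T))) → 2
  π[f]((S ⋈[h=f] γ[x; COUNT(*)→f](ρ[a/b](T)))) → 2

|E| = 2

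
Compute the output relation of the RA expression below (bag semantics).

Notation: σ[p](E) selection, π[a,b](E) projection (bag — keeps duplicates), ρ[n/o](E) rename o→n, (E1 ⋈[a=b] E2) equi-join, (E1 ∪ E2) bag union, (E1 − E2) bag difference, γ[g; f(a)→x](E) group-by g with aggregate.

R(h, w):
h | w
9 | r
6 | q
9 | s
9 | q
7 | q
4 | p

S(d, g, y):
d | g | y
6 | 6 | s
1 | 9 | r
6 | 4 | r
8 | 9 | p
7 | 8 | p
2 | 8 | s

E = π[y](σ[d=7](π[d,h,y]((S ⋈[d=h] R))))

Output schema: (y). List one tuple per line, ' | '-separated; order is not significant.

Row counts bottom-up:
  S → 6
  R → 6
  (S ⋈[d=h] R) → 3
  π[d,h,y]((S ⋈[d=h] R)) → 3
  σ[d=7](π[d,h,y]((S ⋈[d=h] R))) → 1
  π[y](σ[d=7](π[d,h,y]((S ⋈[d=h] R)))) → 1

== RESULT ==
y
p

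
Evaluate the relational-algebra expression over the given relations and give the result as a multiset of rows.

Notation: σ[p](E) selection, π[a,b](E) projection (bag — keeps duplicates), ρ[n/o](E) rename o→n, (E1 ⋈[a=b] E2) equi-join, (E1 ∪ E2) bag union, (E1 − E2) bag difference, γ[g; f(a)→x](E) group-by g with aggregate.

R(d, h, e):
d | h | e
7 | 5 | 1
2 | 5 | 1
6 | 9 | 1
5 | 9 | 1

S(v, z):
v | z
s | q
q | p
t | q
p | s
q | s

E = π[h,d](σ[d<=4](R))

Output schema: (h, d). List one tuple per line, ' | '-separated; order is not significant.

Stepwise |·|:
  R → 4
  σ[d<=4](R) → 1
  π[h,d](σ[d<=4](R)) → 1

== RESULT ==
h | d
5 | 2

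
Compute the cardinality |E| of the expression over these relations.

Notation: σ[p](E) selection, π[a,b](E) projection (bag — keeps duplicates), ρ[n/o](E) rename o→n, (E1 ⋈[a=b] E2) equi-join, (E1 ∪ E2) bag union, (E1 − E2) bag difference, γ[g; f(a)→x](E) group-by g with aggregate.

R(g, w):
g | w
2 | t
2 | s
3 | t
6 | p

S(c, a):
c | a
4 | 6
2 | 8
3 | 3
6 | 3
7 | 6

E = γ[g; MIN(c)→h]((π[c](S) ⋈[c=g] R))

Row counts bottom-up:
  S → 5
  π[c](S) → 5
  R → 4
  (π[c](S) ⋈[c=g] R) → 4
  γ[g; MIN(c)→h]((π[c](S) ⋈[c=g] R)) → 3

|E| = 3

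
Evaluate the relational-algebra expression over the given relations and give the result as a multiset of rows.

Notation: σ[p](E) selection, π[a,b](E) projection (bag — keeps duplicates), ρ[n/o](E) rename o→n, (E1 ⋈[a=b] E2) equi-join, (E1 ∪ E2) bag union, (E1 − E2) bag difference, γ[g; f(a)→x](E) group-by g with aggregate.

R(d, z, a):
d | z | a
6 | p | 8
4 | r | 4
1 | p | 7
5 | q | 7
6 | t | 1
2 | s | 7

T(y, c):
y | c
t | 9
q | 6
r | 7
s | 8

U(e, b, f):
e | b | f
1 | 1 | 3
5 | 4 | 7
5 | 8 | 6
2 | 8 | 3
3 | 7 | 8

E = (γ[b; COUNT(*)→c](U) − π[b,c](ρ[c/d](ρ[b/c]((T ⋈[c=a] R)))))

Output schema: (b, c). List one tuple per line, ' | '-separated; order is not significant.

Per-node cardinality:
  U → 5
  γ[b; COUNT(*)→c](U) → 4
  T → 4
  R → 6
  (T ⋈[c=a] R) → 4
  ρ[b/c]((T ⋈[c=a] R)) → 4
  ρ[c/d](ρ[b/c]((T ⋈[c=a] R))) → 4
  π[b,c](ρ[c/d](ρ[b/c]((T ⋈[c=a] R)))) → 4
  (γ[b; COUNT(*)→c](U) − π[b,c](ρ[c/d](ρ[b/c]((T ⋈[c=a] R))))) → 3

== RESULT ==
b | c
1 | 1
4 | 1
8 | 2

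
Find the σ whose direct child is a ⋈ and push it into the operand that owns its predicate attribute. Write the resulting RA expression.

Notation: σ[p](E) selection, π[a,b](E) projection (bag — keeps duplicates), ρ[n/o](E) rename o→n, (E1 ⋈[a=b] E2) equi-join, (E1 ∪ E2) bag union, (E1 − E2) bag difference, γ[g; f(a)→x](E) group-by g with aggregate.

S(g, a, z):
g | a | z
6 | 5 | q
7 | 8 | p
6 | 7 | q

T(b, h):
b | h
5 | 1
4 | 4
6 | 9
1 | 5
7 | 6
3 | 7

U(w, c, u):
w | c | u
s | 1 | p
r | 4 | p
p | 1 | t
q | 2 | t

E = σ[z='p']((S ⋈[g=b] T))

σ filters on z, owned by the left side.
E' = (σ[z='p'](S) ⋈[g=b] T)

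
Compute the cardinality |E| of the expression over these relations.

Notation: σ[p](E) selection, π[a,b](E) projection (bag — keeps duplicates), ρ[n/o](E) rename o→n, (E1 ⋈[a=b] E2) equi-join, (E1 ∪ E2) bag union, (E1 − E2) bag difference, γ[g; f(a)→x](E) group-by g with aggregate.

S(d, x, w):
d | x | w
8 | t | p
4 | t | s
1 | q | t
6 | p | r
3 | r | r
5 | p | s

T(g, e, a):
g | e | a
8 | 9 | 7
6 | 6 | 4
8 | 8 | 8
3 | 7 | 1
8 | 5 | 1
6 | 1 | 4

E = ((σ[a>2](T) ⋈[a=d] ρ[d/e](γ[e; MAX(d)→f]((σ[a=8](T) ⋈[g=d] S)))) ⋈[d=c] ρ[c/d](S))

Subexpression sizes:
  T → 6
  σ[a>2](T) → 4
  T → 6
  σ[a=8](T) → 1
  S → 6
  (σ[a=8](T) ⋈[g=d] S) → 1
  γ[e; MAX(d)→f]((σ[a=8](T) ⋈[g=d] S)) → 1
  ρ[d/e](γ[e; MAX(d)→f]((σ[a=8](T) ⋈[g=d] S))) → 1
  (σ[a>2](T) ⋈[a=d] ρ[d/e](γ[e; MAX(d)→f]((σ[a=8](T) ⋈[g=d] S)))) → 1
  S → 6
  ρ[c/d](S) → 6
  ((σ[a>2](T) ⋈[a=d] ρ[d/e](γ[e; MAX(d)→f]((σ[a=8](T) ⋈[g=d] S)))) ⋈[d=c] ρ[c/d](S)) → 1

|E| = 1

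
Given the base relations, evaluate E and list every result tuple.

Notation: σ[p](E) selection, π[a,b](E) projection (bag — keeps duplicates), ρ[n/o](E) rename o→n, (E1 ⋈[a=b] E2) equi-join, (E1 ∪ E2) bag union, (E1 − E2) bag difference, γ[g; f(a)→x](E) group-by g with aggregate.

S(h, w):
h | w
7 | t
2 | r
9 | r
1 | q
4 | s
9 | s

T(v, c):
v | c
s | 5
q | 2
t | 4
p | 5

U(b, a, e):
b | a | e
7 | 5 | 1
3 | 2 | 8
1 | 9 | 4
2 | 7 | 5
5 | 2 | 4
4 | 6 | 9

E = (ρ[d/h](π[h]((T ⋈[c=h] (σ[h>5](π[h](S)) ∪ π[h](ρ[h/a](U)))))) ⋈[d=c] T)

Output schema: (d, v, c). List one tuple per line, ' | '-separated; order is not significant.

Subexpression sizes:
  T → 4
  S → 6
  π[h](S) → 6
  σ[h>5](π[h](S)) → 3
  U → 6
  ρ[h/a](U) → 6
  π[h](ρ[h/a](U)) → 6
  (σ[h>5](π[h](S)) ∪ π[h](ρ[h/a](U))) → 9
  (T ⋈[c=h] (σ[h>5](π[h](S)) ∪ π[h](ρ[h/a](U)))) → 4
  π[h]((T ⋈[c=h] (σ[h>5](π[h](S)) ∪ π[h](ρ[h/a](U))))) → 4
  ρ[d/h](π[h]((T ⋈[c=h] (σ[h>5](π[h](S)) ∪ π[h](ρ[h/a](U)))))) → 4
  T → 4
  (ρ[d/h](π[h]((T ⋈[c=h] (σ[h>5](π[h](S)) ∪ π[h](ρ[h/a](U)))))) ⋈[d=c] T) → 6

== RESULT ==
d | v | c
2 | q | 2
2 | q | 2
5 | p | 5
5 | p | 5
5 | s | 5
5 | s | 5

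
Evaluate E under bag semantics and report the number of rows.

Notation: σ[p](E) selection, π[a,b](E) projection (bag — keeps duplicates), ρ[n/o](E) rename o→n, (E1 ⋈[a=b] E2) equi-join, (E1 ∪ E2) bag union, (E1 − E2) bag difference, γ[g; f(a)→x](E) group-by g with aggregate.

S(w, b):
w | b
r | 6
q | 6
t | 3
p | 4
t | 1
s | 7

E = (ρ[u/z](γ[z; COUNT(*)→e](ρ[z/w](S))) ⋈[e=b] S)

Per-node cardinality:
  S → 6
  ρ[z/w](S) → 6
  γ[z; COUNT(*)→e](ρ[z/w](S)) → 5
  ρ[u/z](γ[z; COUNT(*)→e](ρ[z/w](S))) → 5
  S → 6
  (ρ[u/z](γ[z; COUNT(*)→e](ρ[z/w](S))) ⋈[e=b] S) → 4

|E| = 4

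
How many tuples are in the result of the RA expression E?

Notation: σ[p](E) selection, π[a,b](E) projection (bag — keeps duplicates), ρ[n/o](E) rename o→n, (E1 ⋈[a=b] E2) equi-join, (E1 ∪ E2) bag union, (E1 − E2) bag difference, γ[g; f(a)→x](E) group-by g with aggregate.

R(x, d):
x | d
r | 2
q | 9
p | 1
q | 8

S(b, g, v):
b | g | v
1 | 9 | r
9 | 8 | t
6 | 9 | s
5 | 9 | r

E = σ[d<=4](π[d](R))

Subexpression sizes:
  R → 4
  π[d](R) → 4
  σ[d<=4](π[d](R)) → 2

|E| = 2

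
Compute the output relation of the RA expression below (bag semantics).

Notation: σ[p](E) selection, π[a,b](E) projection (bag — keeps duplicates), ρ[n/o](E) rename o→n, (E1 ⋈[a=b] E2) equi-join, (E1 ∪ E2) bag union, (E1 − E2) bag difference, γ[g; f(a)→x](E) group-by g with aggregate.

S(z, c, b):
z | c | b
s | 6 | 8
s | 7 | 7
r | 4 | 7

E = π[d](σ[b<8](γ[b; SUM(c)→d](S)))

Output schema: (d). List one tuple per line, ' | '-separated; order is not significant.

Stepwise |·|:
  S → 3
  γ[b; SUM(c)→d](S) → 2
  σ[b<8](γ[b; SUM(c)→d](S)) → 1
  π[d](σ[b<8](γ[b; SUM(c)→d](S))) → 1

== RESULT ==
d
11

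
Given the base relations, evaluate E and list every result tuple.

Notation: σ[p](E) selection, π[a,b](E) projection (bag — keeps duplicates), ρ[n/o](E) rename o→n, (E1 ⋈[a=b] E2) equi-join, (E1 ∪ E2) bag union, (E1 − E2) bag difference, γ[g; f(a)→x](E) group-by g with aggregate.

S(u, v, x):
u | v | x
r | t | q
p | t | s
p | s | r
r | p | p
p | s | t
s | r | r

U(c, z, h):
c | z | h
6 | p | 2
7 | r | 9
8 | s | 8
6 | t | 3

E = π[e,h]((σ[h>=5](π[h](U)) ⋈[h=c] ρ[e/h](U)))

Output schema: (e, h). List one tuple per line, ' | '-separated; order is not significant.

Stepwise |·|:
  U → 4
  π[h](U) → 4
  σ[h>=5](π[h](U)) → 2
  U → 4
  ρ[e/h](U) → 4
  (σ[h>=5](π[h](U)) ⋈[h=c] ρ[e/h](U)) → 1
  π[e,h]((σ[h>=5](π[h](U)) ⋈[h=c] ρ[e/h](U))) → 1

== RESULT ==
e | h
8 | 8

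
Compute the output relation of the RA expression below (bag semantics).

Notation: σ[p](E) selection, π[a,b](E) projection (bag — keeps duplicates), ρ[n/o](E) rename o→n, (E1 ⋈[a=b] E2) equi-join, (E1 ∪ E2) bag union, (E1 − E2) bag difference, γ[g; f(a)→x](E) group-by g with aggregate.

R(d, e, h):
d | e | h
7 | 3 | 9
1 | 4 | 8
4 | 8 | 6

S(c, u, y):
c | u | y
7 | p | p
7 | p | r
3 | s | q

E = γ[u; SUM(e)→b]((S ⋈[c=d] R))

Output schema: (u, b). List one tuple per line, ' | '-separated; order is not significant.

Per-node cardinality:
  S → 3
  R → 3
  (S ⋈[c=d] R) → 2
  γ[u; SUM(e)→b]((S ⋈[c=d] R)) → 1

== RESULT ==
u | b
p | 6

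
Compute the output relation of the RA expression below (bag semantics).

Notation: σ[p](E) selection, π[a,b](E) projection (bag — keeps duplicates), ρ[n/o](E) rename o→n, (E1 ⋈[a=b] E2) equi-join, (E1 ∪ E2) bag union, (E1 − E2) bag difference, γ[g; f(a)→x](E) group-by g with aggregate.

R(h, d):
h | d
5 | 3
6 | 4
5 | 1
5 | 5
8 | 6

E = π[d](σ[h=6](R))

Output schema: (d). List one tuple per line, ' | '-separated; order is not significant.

Per-node cardinality:
  R → 5
  σ[h=6](R) → 1
  π[d](σ[h=6](R)) → 1

== RESULT ==
d
4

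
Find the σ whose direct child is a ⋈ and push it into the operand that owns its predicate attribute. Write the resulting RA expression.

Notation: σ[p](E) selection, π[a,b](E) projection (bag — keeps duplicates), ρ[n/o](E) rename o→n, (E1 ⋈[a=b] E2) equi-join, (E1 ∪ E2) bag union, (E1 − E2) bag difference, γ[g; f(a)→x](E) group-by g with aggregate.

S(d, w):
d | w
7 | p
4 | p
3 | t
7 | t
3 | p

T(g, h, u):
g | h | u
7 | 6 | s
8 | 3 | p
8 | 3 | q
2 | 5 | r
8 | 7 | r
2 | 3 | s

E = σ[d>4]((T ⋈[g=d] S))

σ filters on d, owned by the right side.
E' = (T ⋈[g=d] σ[d>4](S))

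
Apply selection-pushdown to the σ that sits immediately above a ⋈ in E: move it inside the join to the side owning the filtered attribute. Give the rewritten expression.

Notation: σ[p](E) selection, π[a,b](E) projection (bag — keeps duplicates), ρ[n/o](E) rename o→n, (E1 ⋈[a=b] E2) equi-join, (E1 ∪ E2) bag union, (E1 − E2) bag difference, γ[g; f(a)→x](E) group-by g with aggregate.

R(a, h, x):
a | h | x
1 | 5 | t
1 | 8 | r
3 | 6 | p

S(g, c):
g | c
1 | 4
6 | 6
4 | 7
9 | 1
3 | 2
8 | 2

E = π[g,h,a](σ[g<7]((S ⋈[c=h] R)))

σ filters on g, owned by the left side.
E' = π[g,h,a]((σ[g<7](S) ⋈[c=h] R))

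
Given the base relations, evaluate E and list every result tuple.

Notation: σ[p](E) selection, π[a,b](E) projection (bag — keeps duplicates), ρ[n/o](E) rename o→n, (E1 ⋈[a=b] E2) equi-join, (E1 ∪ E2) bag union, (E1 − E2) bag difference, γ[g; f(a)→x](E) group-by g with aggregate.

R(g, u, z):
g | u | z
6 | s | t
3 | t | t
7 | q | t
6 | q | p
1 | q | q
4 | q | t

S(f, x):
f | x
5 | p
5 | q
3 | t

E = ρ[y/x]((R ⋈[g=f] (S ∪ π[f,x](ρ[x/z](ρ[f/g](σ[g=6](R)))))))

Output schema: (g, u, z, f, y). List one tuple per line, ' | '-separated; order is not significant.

Row counts bottom-up:
  R → 6
  S → 3
  R → 6
  σ[g=6](R) → 2
  ρ[f/g](σ[g=6](R)) → 2
  ρ[x/z](ρ[f/g](σ[g=6](R))) → 2
  π[f,x](ρ[x/z](ρ[f/g](σ[g=6](R)))) → 2
  (S ∪ π[f,x](ρ[x/z](ρ[f/g](σ[g=6](R))))) → 5
  (R ⋈[g=f] (S ∪ π[f,x](ρ[x/z](ρ[f/g](σ[g=6](R)))))) → 5
  ρ[y/x]((R ⋈[g=f] (S ∪ π[f,x](ρ[x/z](ρ[f/g](σ[g=6](R))))))) → 5

== RESULT ==
g | u | z | f | y
3 | t | t | 3 | t
6 | q | p | 6 | p
6 | q | p | 6 | t
6 | s | t | 6 | p
6 | s | t | 6 | t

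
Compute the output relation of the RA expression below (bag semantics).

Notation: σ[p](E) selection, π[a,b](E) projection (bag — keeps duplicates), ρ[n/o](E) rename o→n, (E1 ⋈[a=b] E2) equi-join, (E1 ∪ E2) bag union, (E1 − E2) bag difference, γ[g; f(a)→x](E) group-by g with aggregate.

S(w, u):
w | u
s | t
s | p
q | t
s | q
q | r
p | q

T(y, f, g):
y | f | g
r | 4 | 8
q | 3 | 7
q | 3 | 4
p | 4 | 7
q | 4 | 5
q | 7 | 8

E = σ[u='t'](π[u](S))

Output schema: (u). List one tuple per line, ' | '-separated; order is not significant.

Per-node cardinality:
  S → 6
  π[u](S) → 6
  σ[u='t'](π[u](S)) → 2

== RESULT ==
u
t
t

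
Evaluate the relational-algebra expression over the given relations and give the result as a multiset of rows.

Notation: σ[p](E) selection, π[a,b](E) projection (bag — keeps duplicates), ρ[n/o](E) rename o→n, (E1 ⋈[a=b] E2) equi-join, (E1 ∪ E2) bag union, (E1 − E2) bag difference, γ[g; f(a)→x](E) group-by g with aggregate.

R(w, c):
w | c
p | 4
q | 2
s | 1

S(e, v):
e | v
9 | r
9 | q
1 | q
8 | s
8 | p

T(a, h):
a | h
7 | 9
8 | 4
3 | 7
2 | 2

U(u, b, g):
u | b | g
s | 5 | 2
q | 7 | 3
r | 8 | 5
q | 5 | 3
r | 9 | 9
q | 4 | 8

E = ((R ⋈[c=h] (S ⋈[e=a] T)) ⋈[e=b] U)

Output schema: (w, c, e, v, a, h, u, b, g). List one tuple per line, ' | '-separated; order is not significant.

Per-node cardinality:
  R → 3
  S → 5
  T → 4
  (S ⋈[e=a] T) → 2
  (R ⋈[c=h] (S ⋈[e=a] T)) → 2
  U → 6
  ((R ⋈[c=h] (S ⋈[e=a] T)) ⋈[e=b] U) → 2

== RESULT ==
w | c | e | v | a | h | u | b | g
p | 4 | 8 | p | 8 | 4 | r | 8 | 5
p | 4 | 8 | s | 8 | 4 | r | 8 | 5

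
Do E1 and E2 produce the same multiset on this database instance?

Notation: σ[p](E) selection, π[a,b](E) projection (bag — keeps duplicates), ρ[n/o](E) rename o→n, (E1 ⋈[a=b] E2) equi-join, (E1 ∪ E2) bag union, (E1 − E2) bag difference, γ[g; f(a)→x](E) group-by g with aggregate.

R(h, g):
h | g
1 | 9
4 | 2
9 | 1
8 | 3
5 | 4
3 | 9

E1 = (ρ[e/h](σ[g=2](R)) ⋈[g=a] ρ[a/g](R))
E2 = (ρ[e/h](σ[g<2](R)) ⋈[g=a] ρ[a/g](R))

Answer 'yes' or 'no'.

E1 subexpression sizes:
  R → 6
  σ[g=2](R) → 1
  ρ[e/h](σ[g=2](R)) → 1
  R → 6
  ρ[a/g](R) → 6
  (ρ[e/h](σ[g=2](R)) ⋈[g=a] ρ[a/g](R)) → 1
E2 subexpression sizes:
  R → 6
  σ[g<2](R) → 1
  ρ[e/h](σ[g<2](R)) → 1
  R → 6
  ρ[a/g](R) → 6
  (ρ[e/h](σ[g<2](R)) ⋈[g=a] ρ[a/g](R)) → 1

E1 result:
e | g | h | a
4 | 2 | 4 | 2
E2 result:
e | g | h | a
9 | 1 | 9 | 1
Witness: (4, 2, 4, 2) appears 1× in E1 but 0× in E2.

no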